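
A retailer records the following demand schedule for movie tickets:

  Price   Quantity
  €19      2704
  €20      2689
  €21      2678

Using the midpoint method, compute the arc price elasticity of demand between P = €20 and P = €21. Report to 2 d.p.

-0.08

At P = 20, Q = 2689; at P = 21, Q = 2678.
ΔQ = -11, ΔP = 1. Midpoints: P̄ = 20.50, Q̄ = 2683.5.
ε = (ΔQ/ΔP)(P̄/Q̄) = (-11/1)(20.50/2683.5).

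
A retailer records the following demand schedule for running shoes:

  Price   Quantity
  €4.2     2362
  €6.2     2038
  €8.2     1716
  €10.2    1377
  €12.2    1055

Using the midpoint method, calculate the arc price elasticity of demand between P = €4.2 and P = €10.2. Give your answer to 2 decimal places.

-0.63

At P = 4.2, Q = 2362; at P = 10.2, Q = 1377.
ΔQ = -985, ΔP = 6.0. Midpoints: P̄ = 7.20, Q̄ = 1869.5.
ε = (ΔQ/ΔP)(P̄/Q̄) = (-985/6.0)(7.20/1869.5).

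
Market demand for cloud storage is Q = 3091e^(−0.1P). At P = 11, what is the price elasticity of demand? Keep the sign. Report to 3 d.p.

At P = 11, Q = 1028.905.
dQ/dP = −0.1·3091e^(−0.1P) = −0.1Q = -102.890.
ε = (dQ/dP)(P/Q) = (-102.890)(11/1028.905).
|ε| > 1, so demand is elastic at this price.

-1.100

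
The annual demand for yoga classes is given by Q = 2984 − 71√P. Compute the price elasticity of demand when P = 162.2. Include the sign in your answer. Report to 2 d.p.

-0.22

At P = 162.2, Q = 2079.760.
dQ/dP = −71/(2√P) = -2.787.
ε = (dQ/dP)(P/Q) = (-2.787)(162.2/2079.760).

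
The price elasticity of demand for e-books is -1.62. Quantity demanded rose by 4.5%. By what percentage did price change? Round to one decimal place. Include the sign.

-2.8%

%ΔP ≈ %ΔQ / ε = (4.5%)/(-1.62) = -2.78%.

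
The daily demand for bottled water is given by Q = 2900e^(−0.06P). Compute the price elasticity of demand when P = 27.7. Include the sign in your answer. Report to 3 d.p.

-1.662

At P = 27.7, Q = 550.301.
dQ/dP = −0.06·2900e^(−0.06P) = −0.06Q = -33.018.
ε = (dQ/dP)(P/Q) = (-33.018)(27.7/550.301).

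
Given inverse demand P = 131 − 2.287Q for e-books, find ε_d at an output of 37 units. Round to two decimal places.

At Q = 37, P = 131 − 2.287(37) = 46.38.
dP/dQ = −2.287, so dQ/dP = 1/(−2.287) = -0.437.
ε = (dQ/dP)(P/Q) = (-0.437)(46.38/37).

-0.55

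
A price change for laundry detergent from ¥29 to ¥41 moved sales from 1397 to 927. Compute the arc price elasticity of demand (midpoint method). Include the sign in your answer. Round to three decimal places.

-1.180

ΔQ = 927 − 1397 = -470; ΔP = 41 − 29 = 12.
Midpoints: P̄ = 35.00, Q̄ = 1162.0.
ε = (ΔQ/ΔP)(P̄/Q̄) = (-470/12)(35.00/1162.0).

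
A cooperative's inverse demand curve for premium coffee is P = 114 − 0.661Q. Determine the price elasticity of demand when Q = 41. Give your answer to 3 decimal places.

-3.206

At Q = 41, P = 114 − 0.661(41) = 86.90.
dP/dQ = −0.661, so dQ/dP = 1/(−0.661) = -1.513.
ε = (dQ/dP)(P/Q) = (-1.513)(86.90/41).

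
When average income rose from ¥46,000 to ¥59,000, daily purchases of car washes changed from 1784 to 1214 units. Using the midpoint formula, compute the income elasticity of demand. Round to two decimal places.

ΔQ = -570, ΔI = 13000. Midpoints: Ī = 52,500, Q̄ = 1499.0.
ε_I = (ΔQ/ΔI)(Ī/Q̄) = (-570/13000)(52500/1499.0).

-1.54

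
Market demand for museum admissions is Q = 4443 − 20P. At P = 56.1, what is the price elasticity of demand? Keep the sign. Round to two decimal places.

-0.34

At P = 56.1, Q = 3321.
dQ/dP = −20.
ε = (dQ/dP)(P/Q) = (-20)(56.1/3321).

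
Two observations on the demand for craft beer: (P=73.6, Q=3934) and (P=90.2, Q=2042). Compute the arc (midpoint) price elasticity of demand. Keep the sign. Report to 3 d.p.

-3.124

ΔQ = 2042 − 3934 = -1892; ΔP = 90.2 − 73.6 = 16.6.
Midpoints: P̄ = 81.90, Q̄ = 2988.0.
ε = (ΔQ/ΔP)(P̄/Q̄) = (-1892/16.6)(81.90/2988.0).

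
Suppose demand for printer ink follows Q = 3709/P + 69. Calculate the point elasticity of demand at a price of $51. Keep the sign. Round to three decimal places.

At P = 51, Q = 141.725.
dQ/dP = −3709/P² = -1.426.
ε = (dQ/dP)(P/Q) = (-1.426)(51/141.725).
|ε| < 1, so demand is inelastic at this price.

-0.513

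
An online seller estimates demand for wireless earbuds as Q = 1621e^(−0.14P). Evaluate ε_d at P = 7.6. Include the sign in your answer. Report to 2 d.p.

At P = 7.6, Q = 559.363.
dQ/dP = −0.14·1621e^(−0.14P) = −0.14Q = -78.311.
ε = (dQ/dP)(P/Q) = (-78.311)(7.6/559.363).

-1.06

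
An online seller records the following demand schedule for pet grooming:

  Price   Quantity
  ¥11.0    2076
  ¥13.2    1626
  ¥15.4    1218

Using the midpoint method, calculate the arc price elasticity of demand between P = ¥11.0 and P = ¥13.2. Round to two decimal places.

At P = 11.0, Q = 2076; at P = 13.2, Q = 1626.
ΔQ = -450, ΔP = 2.2. Midpoints: P̄ = 12.10, Q̄ = 1851.0.
ε = (ΔQ/ΔP)(P̄/Q̄) = (-450/2.2)(12.10/1851.0).

-1.34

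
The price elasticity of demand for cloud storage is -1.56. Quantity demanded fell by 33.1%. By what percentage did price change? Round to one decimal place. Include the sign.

21.2%

%ΔP ≈ %ΔQ / ε = (-33.1%)/(-1.56) = 21.22%.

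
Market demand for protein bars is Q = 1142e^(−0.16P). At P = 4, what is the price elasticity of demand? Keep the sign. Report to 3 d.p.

-0.640

At P = 4, Q = 602.168.
dQ/dP = −0.16·1142e^(−0.16P) = −0.16Q = -96.347.
ε = (dQ/dP)(P/Q) = (-96.347)(4/602.168).
|ε| < 1, so demand is inelastic at this price.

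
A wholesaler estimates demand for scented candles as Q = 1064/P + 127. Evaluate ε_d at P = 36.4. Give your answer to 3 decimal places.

At P = 36.4, Q = 156.231.
dQ/dP = −1064/P² = -0.803.
ε = (dQ/dP)(P/Q) = (-0.803)(36.4/156.231).

-0.187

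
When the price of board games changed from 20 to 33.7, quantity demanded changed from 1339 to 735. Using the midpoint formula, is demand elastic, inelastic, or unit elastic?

elastic

Arc ε ≈ -1.142.
|ε| = 1.14 > 1.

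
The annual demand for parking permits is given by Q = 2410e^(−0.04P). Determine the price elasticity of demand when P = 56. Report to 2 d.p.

-2.24

At P = 56, Q = 256.565.
dQ/dP = −0.04·2410e^(−0.04P) = −0.04Q = -10.263.
ε = (dQ/dP)(P/Q) = (-10.263)(56/256.565).
|ε| > 1, so demand is elastic at this price.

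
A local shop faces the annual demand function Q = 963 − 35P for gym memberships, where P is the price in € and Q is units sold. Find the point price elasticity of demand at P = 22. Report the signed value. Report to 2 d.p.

At P = 22, Q = 193.
dQ/dP = −35.
ε = (dQ/dP)(P/Q) = (-35)(22/193).
|ε| > 1, so demand is elastic at this price.

-3.99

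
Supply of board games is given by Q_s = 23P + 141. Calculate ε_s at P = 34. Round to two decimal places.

0.85

At P = 34, Q_s = 923.
dQ_s/dP = 23.
ε_s = (dQ_s/dP)(P/Q_s) = (23)(34/923).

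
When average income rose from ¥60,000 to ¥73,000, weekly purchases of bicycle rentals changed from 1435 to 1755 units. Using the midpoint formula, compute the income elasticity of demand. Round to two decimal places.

ΔQ = 320, ΔI = 13000. Midpoints: Ī = 66,500, Q̄ = 1595.0.
ε_I = (ΔQ/ΔI)(Ī/Q̄) = (320/13000)(66500/1595.0).

1.03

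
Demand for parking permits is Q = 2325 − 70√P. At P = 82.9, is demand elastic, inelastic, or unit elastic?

inelastic

Q = 1687.654, dQ/dP = -3.844.
ε = (dQ/dP)(P/Q) ≈ -0.189.
|ε| = 0.19 < 1.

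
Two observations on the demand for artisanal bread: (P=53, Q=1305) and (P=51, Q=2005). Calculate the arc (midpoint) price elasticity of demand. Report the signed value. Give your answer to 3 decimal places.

-10.997

ΔQ = 2005 − 1305 = 700; ΔP = 51 − 53 = -2.
Midpoints: P̄ = 52.00, Q̄ = 1655.0.
ε = (ΔQ/ΔP)(P̄/Q̄) = (700/-2)(52.00/1655.0).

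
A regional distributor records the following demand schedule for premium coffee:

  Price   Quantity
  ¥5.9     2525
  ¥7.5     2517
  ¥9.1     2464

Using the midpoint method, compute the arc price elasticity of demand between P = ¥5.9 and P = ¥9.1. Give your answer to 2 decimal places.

-0.06

At P = 5.9, Q = 2525; at P = 9.1, Q = 2464.
ΔQ = -61, ΔP = 3.2. Midpoints: P̄ = 7.50, Q̄ = 2494.5.
ε = (ΔQ/ΔP)(P̄/Q̄) = (-61/3.2)(7.50/2494.5).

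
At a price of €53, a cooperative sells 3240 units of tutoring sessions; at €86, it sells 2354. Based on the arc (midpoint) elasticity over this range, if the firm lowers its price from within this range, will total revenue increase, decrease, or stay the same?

decrease

Arc ε = (-886/33)(69.50/2797.0) ≈ -0.667.
|ε| = 0.67 < 1, so demand is inelastic. A price cut therefore reduces total revenue.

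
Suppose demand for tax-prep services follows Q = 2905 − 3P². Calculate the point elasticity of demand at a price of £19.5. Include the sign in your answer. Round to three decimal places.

At P = 19.5, Q = 1764.250.
dQ/dP = −6P = -117.
ε = (dQ/dP)(P/Q) = (-117)(19.5/1764.250).

-1.293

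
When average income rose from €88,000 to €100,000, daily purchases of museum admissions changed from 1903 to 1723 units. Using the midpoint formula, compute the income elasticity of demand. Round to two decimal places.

ΔQ = -180, ΔI = 12000. Midpoints: Ī = 94,000, Q̄ = 1813.0.
ε_I = (ΔQ/ΔI)(Ī/Q̄) = (-180/12000)(94000/1813.0).

-0.78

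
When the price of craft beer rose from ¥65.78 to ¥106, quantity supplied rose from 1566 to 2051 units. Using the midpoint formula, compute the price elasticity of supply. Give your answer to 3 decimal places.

ΔQ = 2051 − 1566 = 485; ΔP = 106 − 65.78 = 40.22.
Midpoints: P̄ = 85.89, Q̄ = 1808.5.
ε_s = (ΔQ/ΔP)(P̄/Q̄) = (485/40.22)(85.89/1808.5).

0.573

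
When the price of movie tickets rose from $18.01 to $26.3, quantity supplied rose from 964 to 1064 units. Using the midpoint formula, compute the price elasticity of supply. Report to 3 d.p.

0.264

ΔQ = 1064 − 964 = 100; ΔP = 26.3 − 18.01 = 8.29.
Midpoints: P̄ = 22.16, Q̄ = 1014.0.
ε_s = (ΔQ/ΔP)(P̄/Q̄) = (100/8.29)(22.16/1014.0).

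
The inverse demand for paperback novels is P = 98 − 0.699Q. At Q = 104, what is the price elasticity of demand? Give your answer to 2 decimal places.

-0.35

At Q = 104, P = 98 − 0.699(104) = 25.30.
dP/dQ = −0.699, so dQ/dP = 1/(−0.699) = -1.431.
ε = (dQ/dP)(P/Q) = (-1.431)(25.30/104).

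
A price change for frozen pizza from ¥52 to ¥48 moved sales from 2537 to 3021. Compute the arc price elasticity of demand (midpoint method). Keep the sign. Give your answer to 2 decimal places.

ΔQ = 3021 − 2537 = 484; ΔP = 48 − 52 = -4.
Midpoints: P̄ = 50.00, Q̄ = 2779.0.
ε = (ΔQ/ΔP)(P̄/Q̄) = (484/-4)(50.00/2779.0).

-2.18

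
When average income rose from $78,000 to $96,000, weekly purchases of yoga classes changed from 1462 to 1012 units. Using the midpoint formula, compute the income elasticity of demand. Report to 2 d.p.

-1.76

ΔQ = -450, ΔI = 18000. Midpoints: Ī = 87,000, Q̄ = 1237.0.
ε_I = (ΔQ/ΔI)(Ī/Q̄) = (-450/18000)(87000/1237.0).
ε_I < 0, so the good is inferior.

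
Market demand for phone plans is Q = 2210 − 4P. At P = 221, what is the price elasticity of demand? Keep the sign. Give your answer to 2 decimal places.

-0.67

At P = 221, Q = 1326.
dQ/dP = −4.
ε = (dQ/dP)(P/Q) = (-4)(221/1326).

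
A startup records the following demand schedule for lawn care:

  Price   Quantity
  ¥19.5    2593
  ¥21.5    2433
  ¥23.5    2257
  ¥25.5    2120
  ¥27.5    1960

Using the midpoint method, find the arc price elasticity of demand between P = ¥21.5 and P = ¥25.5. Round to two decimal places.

At P = 21.5, Q = 2433; at P = 25.5, Q = 2120.
ΔQ = -313, ΔP = 4.0. Midpoints: P̄ = 23.50, Q̄ = 2276.5.
ε = (ΔQ/ΔP)(P̄/Q̄) = (-313/4.0)(23.50/2276.5).

-0.81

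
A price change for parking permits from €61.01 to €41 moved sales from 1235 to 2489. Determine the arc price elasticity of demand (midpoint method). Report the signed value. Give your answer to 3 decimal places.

-1.717

ΔQ = 2489 − 1235 = 1254; ΔP = 41 − 61.01 = -20.01.
Midpoints: P̄ = 51.00, Q̄ = 1862.0.
ε = (ΔQ/ΔP)(P̄/Q̄) = (1254/-20.01)(51.00/1862.0).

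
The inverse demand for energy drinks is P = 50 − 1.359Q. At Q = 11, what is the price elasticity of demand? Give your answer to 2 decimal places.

At Q = 11, P = 50 − 1.359(11) = 35.05.
dP/dQ = −1.359, so dQ/dP = 1/(−1.359) = -0.736.
ε = (dQ/dP)(P/Q) = (-0.736)(35.05/11).

-2.34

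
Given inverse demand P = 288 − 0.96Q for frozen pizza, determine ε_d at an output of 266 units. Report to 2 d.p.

At Q = 266, P = 288 − 0.96(266) = 32.64.
dP/dQ = −0.96, so dQ/dP = 1/(−0.96) = -1.042.
ε = (dQ/dP)(P/Q) = (-1.042)(32.64/266).

-0.13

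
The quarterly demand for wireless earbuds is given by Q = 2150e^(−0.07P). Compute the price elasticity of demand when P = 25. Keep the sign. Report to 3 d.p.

At P = 25, Q = 373.614.
dQ/dP = −0.07·2150e^(−0.07P) = −0.07Q = -26.153.
ε = (dQ/dP)(P/Q) = (-26.153)(25/373.614).
|ε| > 1, so demand is elastic at this price.

-1.750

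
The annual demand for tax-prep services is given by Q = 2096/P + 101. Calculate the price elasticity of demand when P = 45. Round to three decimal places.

At P = 45, Q = 147.578.
dQ/dP = −2096/P² = -1.035.
ε = (dQ/dP)(P/Q) = (-1.035)(45/147.578).

-0.316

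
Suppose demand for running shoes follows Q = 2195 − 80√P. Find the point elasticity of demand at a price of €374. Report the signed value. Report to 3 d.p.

At P = 374, Q = 647.874.
dQ/dP = −80/(2√P) = -2.068.
ε = (dQ/dP)(P/Q) = (-2.068)(374/647.874).

-1.194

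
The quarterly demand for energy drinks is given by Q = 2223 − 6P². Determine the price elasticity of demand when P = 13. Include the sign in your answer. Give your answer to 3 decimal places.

-1.677

At P = 13, Q = 1209.
dQ/dP = −12P = -156.
ε = (dQ/dP)(P/Q) = (-156)(13/1209).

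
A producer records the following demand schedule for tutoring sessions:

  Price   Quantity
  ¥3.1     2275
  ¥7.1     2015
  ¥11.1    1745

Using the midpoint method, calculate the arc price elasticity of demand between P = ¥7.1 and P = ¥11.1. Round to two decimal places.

-0.33

At P = 7.1, Q = 2015; at P = 11.1, Q = 1745.
ΔQ = -270, ΔP = 4.0. Midpoints: P̄ = 9.10, Q̄ = 1880.0.
ε = (ΔQ/ΔP)(P̄/Q̄) = (-270/4.0)(9.10/1880.0).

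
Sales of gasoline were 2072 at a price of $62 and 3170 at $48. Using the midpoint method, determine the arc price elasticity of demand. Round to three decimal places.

-1.646

ΔQ = 3170 − 2072 = 1098; ΔP = 48 − 62 = -14.
Midpoints: P̄ = 55.00, Q̄ = 2621.0.
ε = (ΔQ/ΔP)(P̄/Q̄) = (1098/-14)(55.00/2621.0).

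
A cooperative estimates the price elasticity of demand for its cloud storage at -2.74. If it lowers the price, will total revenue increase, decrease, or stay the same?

|ε| = 2.74 > 1, so demand is elastic. A price cut therefore raises total revenue.

increase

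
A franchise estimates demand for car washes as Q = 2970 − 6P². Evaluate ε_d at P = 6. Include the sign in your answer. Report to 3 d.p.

At P = 6, Q = 2754.
dQ/dP = −12P = -72.
ε = (dQ/dP)(P/Q) = (-72)(6/2754).

-0.157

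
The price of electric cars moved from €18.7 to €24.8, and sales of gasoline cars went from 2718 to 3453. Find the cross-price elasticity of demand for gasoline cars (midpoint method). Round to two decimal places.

ΔQ_x = 3453 − 2718 = 735; ΔP_y = 24.8 − 18.7 = 6.1.
Midpoints: P̄_y = 21.75, Q̄_x = 3085.5.
ε_xy = (ΔQ_x/ΔP_y)(P̄_y/Q̄_x) = (735/6.1)(21.75/3085.5).
ε_xy > 0, so the goods are substitutes.

0.85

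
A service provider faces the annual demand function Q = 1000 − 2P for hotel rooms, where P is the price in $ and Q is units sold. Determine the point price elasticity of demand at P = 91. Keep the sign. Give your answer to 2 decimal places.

-0.22

At P = 91, Q = 818.
dQ/dP = −2.
ε = (dQ/dP)(P/Q) = (-2)(91/818).
|ε| < 1, so demand is inelastic at this price.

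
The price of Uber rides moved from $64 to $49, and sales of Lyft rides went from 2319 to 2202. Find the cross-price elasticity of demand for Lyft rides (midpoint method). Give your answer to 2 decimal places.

ΔQ_x = 2202 − 2319 = -117; ΔP_y = 49 − 64 = -15.
Midpoints: P̄_y = 56.50, Q̄_x = 2260.5.
ε_xy = (ΔQ_x/ΔP_y)(P̄_y/Q̄_x) = (-117/-15)(56.50/2260.5).

0.19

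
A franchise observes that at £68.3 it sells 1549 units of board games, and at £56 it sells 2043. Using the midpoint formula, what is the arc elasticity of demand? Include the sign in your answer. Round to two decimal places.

-1.39

ΔQ = 2043 − 1549 = 494; ΔP = 56 − 68.3 = -12.3.
Midpoints: P̄ = 62.15, Q̄ = 1796.0.
ε = (ΔQ/ΔP)(P̄/Q̄) = (494/-12.3)(62.15/1796.0).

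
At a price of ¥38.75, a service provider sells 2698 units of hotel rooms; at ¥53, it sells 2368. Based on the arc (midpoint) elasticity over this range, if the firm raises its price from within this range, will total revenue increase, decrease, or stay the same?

increase

Arc ε = (-330/14.25)(45.88/2533.0) ≈ -0.419.
|ε| = 0.42 < 1, so demand is inelastic. A price rise therefore raises total revenue.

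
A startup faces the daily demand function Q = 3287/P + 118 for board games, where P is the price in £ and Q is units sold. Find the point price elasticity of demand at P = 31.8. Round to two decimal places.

-0.47

At P = 31.8, Q = 221.365.
dQ/dP = −3287/P² = -3.250.
ε = (dQ/dP)(P/Q) = (-3.250)(31.8/221.365).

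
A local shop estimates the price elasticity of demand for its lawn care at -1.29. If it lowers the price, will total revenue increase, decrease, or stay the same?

increase

|ε| = 1.29 > 1, so demand is elastic. A price cut therefore raises total revenue.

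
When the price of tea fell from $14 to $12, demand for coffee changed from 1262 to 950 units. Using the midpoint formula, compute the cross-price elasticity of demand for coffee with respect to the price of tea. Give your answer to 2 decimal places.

1.83

ΔQ_x = 950 − 1262 = -312; ΔP_y = 12 − 14 = -2.
Midpoints: P̄_y = 13.00, Q̄_x = 1106.0.
ε_xy = (ΔQ_x/ΔP_y)(P̄_y/Q̄_x) = (-312/-2)(13.00/1106.0).
ε_xy > 0, so the goods are substitutes.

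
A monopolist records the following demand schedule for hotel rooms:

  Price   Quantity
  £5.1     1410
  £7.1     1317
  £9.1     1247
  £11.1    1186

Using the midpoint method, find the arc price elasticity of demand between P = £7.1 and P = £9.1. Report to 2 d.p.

At P = 7.1, Q = 1317; at P = 9.1, Q = 1247.
ΔQ = -70, ΔP = 2.0. Midpoints: P̄ = 8.10, Q̄ = 1282.0.
ε = (ΔQ/ΔP)(P̄/Q̄) = (-70/2.0)(8.10/1282.0).

-0.22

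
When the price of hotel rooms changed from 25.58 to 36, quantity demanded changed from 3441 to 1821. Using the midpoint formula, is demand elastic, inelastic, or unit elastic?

elastic

Arc ε ≈ -1.819.
|ε| = 1.82 > 1.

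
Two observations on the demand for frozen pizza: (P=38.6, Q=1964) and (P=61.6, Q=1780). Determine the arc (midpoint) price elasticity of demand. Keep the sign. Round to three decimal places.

-0.214

ΔQ = 1780 − 1964 = -184; ΔP = 61.6 − 38.6 = 23.
Midpoints: P̄ = 50.10, Q̄ = 1872.0.
ε = (ΔQ/ΔP)(P̄/Q̄) = (-184/23)(50.10/1872.0).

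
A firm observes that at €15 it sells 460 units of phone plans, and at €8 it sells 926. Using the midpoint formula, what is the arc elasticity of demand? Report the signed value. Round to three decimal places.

ΔQ = 926 − 460 = 466; ΔP = 8 − 15 = -7.
Midpoints: P̄ = 11.50, Q̄ = 693.0.
ε = (ΔQ/ΔP)(P̄/Q̄) = (466/-7)(11.50/693.0).

-1.105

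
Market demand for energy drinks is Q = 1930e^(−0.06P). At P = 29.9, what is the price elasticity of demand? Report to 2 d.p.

At P = 29.9, Q = 320.947.
dQ/dP = −0.06·1930e^(−0.06P) = −0.06Q = -19.257.
ε = (dQ/dP)(P/Q) = (-19.257)(29.9/320.947).

-1.79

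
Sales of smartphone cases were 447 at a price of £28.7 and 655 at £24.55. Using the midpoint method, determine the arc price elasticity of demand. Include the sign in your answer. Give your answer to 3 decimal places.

-2.422

ΔQ = 655 − 447 = 208; ΔP = 24.55 − 28.7 = -4.15.
Midpoints: P̄ = 26.62, Q̄ = 551.0.
ε = (ΔQ/ΔP)(P̄/Q̄) = (208/-4.15)(26.62/551.0).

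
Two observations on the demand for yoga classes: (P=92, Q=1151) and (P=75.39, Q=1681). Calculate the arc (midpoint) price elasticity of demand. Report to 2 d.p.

ΔQ = 1681 − 1151 = 530; ΔP = 75.39 − 92 = -16.61.
Midpoints: P̄ = 83.69, Q̄ = 1416.0.
ε = (ΔQ/ΔP)(P̄/Q̄) = (530/-16.61)(83.69/1416.0).

-1.89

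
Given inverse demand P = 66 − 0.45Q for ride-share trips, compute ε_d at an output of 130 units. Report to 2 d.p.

-0.13

At Q = 130, P = 66 − 0.45(130) = 7.50.
dP/dQ = −0.45, so dQ/dP = 1/(−0.45) = -2.222.
ε = (dQ/dP)(P/Q) = (-2.222)(7.50/130).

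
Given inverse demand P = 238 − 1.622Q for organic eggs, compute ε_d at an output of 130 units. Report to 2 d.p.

At Q = 130, P = 238 − 1.622(130) = 27.14.
dP/dQ = −1.622, so dQ/dP = 1/(−1.622) = -0.617.
ε = (dQ/dP)(P/Q) = (-0.617)(27.14/130).

-0.13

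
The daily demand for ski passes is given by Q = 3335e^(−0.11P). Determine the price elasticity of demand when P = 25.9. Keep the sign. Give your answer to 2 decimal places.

-2.85

At P = 25.9, Q = 193.104.
dQ/dP = −0.11·3335e^(−0.11P) = −0.11Q = -21.241.
ε = (dQ/dP)(P/Q) = (-21.241)(25.9/193.104).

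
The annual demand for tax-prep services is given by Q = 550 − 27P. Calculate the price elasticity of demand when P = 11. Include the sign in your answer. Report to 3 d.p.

-1.174

At P = 11, Q = 253.
dQ/dP = −27.
ε = (dQ/dP)(P/Q) = (-27)(11/253).
|ε| > 1, so demand is elastic at this price.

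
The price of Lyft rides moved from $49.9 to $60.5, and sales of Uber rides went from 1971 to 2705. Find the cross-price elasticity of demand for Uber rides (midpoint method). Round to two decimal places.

ΔQ_x = 2705 − 1971 = 734; ΔP_y = 60.5 − 49.9 = 10.6.
Midpoints: P̄_y = 55.20, Q̄_x = 2338.0.
ε_xy = (ΔQ_x/ΔP_y)(P̄_y/Q̄_x) = (734/10.6)(55.20/2338.0).

1.63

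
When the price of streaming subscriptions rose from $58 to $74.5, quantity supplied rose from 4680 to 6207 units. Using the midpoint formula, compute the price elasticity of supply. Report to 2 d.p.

ΔQ = 6207 − 4680 = 1527; ΔP = 74.5 − 58 = 16.5.
Midpoints: P̄ = 66.25, Q̄ = 5443.5.
ε_s = (ΔQ/ΔP)(P̄/Q̄) = (1527/16.5)(66.25/5443.5).

1.13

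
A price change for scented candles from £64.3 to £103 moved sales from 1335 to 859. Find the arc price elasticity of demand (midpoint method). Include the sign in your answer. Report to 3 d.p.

-0.938

ΔQ = 859 − 1335 = -476; ΔP = 103 − 64.3 = 38.7.
Midpoints: P̄ = 83.65, Q̄ = 1097.0.
ε = (ΔQ/ΔP)(P̄/Q̄) = (-476/38.7)(83.65/1097.0).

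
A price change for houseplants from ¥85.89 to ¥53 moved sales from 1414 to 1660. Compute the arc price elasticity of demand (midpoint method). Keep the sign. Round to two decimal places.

-0.34

ΔQ = 1660 − 1414 = 246; ΔP = 53 − 85.89 = -32.89.
Midpoints: P̄ = 69.44, Q̄ = 1537.0.
ε = (ΔQ/ΔP)(P̄/Q̄) = (246/-32.89)(69.44/1537.0).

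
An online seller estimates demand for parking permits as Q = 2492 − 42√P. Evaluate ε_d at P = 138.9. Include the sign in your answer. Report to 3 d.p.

-0.124

At P = 138.9, Q = 1997.005.
dQ/dP = −42/(2√P) = -1.782.
ε = (dQ/dP)(P/Q) = (-1.782)(138.9/1997.005).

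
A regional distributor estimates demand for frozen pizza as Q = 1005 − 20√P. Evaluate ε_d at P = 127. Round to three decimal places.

At P = 127, Q = 779.611.
dQ/dP = −20/(2√P) = -0.887.
ε = (dQ/dP)(P/Q) = (-0.887)(127/779.611).
|ε| < 1, so demand is inelastic at this price.

-0.145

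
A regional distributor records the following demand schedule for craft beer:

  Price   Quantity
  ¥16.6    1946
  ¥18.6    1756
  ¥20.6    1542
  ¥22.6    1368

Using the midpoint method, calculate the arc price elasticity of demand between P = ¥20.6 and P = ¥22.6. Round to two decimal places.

At P = 20.6, Q = 1542; at P = 22.6, Q = 1368.
ΔQ = -174, ΔP = 2.0. Midpoints: P̄ = 21.60, Q̄ = 1455.0.
ε = (ΔQ/ΔP)(P̄/Q̄) = (-174/2.0)(21.60/1455.0).

-1.29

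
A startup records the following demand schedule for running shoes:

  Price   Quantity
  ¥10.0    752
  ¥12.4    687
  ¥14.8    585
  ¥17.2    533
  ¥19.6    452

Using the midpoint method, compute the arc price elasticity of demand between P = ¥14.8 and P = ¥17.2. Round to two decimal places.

At P = 14.8, Q = 585; at P = 17.2, Q = 533.
ΔQ = -52, ΔP = 2.4. Midpoints: P̄ = 16.00, Q̄ = 559.0.
ε = (ΔQ/ΔP)(P̄/Q̄) = (-52/2.4)(16.00/559.0).

-0.62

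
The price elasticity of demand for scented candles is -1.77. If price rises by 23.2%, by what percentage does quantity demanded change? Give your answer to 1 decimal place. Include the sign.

-41.1%

%ΔQ ≈ ε × %ΔP = (-1.77)(23.2%) = -41.06%.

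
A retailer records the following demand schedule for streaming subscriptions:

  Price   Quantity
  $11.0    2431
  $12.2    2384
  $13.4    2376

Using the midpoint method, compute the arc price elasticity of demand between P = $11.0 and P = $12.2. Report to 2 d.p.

-0.19

At P = 11.0, Q = 2431; at P = 12.2, Q = 2384.
ΔQ = -47, ΔP = 1.2. Midpoints: P̄ = 11.60, Q̄ = 2407.5.
ε = (ΔQ/ΔP)(P̄/Q̄) = (-47/1.2)(11.60/2407.5).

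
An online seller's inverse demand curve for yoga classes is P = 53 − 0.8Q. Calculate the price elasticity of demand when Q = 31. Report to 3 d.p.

-1.137

At Q = 31, P = 53 − 0.8(31) = 28.20.
dP/dQ = −0.8, so dQ/dP = 1/(−0.8) = -1.250.
ε = (dQ/dP)(P/Q) = (-1.250)(28.20/31).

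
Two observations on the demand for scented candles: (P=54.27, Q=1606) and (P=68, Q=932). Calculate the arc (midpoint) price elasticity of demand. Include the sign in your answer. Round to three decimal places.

-2.365

ΔQ = 932 − 1606 = -674; ΔP = 68 − 54.27 = 13.73.
Midpoints: P̄ = 61.14, Q̄ = 1269.0.
ε = (ΔQ/ΔP)(P̄/Q̄) = (-674/13.73)(61.14/1269.0).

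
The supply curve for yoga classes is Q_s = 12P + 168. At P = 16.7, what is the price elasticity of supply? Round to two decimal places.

0.54

At P = 16.7, Q_s = 368.40.
dQ_s/dP = 12.
ε_s = (dQ_s/dP)(P/Q_s) = (12)(16.7/368.40).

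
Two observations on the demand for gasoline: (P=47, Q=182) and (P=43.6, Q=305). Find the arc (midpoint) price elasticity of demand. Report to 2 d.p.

-6.73

ΔQ = 305 − 182 = 123; ΔP = 43.6 − 47 = -3.4.
Midpoints: P̄ = 45.30, Q̄ = 243.5.
ε = (ΔQ/ΔP)(P̄/Q̄) = (123/-3.4)(45.30/243.5).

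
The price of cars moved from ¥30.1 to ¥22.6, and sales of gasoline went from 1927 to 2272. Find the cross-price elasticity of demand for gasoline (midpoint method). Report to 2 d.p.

ΔQ_x = 2272 − 1927 = 345; ΔP_y = 22.6 − 30.1 = -7.5.
Midpoints: P̄_y = 26.35, Q̄_x = 2099.5.
ε_xy = (ΔQ_x/ΔP_y)(P̄_y/Q̄_x) = (345/-7.5)(26.35/2099.5).
ε_xy < 0, so the goods are complements.

-0.58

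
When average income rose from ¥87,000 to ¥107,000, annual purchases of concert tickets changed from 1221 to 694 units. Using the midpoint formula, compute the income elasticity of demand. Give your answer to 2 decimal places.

ΔQ = -527, ΔI = 20000. Midpoints: Ī = 97,000, Q̄ = 957.5.
ε_I = (ΔQ/ΔI)(Ī/Q̄) = (-527/20000)(97000/957.5).

-2.67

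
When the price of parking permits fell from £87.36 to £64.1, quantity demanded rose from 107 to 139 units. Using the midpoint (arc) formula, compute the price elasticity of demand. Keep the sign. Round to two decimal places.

-0.85

ΔQ = 139 − 107 = 32; ΔP = 64.1 − 87.36 = -23.26.
Midpoints: P̄ = 75.73, Q̄ = 123.0.
ε = (ΔQ/ΔP)(P̄/Q̄) = (32/-23.26)(75.73/123.0).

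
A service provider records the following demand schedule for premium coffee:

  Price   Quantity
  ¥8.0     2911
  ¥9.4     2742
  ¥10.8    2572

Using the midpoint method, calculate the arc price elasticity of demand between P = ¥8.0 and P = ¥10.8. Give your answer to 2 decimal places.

-0.42

At P = 8.0, Q = 2911; at P = 10.8, Q = 2572.
ΔQ = -339, ΔP = 2.8. Midpoints: P̄ = 9.40, Q̄ = 2741.5.
ε = (ΔQ/ΔP)(P̄/Q̄) = (-339/2.8)(9.40/2741.5).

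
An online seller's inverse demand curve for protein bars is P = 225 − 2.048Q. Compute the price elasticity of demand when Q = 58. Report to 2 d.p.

At Q = 58, P = 225 − 2.048(58) = 106.22.
dP/dQ = −2.048, so dQ/dP = 1/(−2.048) = -0.488.
ε = (dQ/dP)(P/Q) = (-0.488)(106.22/58).

-0.89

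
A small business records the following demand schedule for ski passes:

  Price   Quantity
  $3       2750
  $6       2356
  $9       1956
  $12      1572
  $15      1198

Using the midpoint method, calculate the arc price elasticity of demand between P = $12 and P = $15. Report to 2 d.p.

-1.22

At P = 12, Q = 1572; at P = 15, Q = 1198.
ΔQ = -374, ΔP = 3. Midpoints: P̄ = 13.50, Q̄ = 1385.0.
ε = (ΔQ/ΔP)(P̄/Q̄) = (-374/3)(13.50/1385.0).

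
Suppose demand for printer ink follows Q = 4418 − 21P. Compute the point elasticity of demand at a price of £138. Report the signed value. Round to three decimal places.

-1.907

At P = 138, Q = 1520.
dQ/dP = −21.
ε = (dQ/dP)(P/Q) = (-21)(138/1520).
|ε| > 1, so demand is elastic at this price.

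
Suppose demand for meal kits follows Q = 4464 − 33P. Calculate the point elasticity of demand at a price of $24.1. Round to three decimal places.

-0.217

At P = 24.1, Q = 3668.700.
dQ/dP = −33.
ε = (dQ/dP)(P/Q) = (-33)(24.1/3668.700).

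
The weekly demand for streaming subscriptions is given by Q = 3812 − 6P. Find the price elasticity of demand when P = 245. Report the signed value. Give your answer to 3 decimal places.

At P = 245, Q = 2342.
dQ/dP = −6.
ε = (dQ/dP)(P/Q) = (-6)(245/2342).
|ε| < 1, so demand is inelastic at this price.

-0.628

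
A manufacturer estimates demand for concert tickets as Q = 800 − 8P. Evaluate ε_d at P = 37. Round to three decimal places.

-0.587

At P = 37, Q = 504.
dQ/dP = −8.
ε = (dQ/dP)(P/Q) = (-8)(37/504).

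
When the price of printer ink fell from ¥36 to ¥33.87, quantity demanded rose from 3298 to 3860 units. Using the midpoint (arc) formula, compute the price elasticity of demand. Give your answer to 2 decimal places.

ΔQ = 3860 − 3298 = 562; ΔP = 33.87 − 36 = -2.13.
Midpoints: P̄ = 34.94, Q̄ = 3579.0.
ε = (ΔQ/ΔP)(P̄/Q̄) = (562/-2.13)(34.94/3579.0).

-2.58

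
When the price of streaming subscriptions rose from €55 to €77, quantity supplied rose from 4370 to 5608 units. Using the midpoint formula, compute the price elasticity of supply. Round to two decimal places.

ΔQ = 5608 − 4370 = 1238; ΔP = 77 − 55 = 22.
Midpoints: P̄ = 66.00, Q̄ = 4989.0.
ε_s = (ΔQ/ΔP)(P̄/Q̄) = (1238/22)(66.00/4989.0).

0.74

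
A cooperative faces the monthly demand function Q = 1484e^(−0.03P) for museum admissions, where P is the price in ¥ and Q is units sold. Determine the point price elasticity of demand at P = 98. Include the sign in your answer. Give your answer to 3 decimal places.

-2.940

At P = 98, Q = 78.453.
dQ/dP = −0.03·1484e^(−0.03P) = −0.03Q = -2.354.
ε = (dQ/dP)(P/Q) = (-2.354)(98/78.453).
|ε| > 1, so demand is elastic at this price.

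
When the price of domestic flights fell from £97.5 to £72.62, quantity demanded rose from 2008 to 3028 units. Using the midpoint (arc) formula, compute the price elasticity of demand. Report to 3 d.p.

-1.385

ΔQ = 3028 − 2008 = 1020; ΔP = 72.62 − 97.5 = -24.88.
Midpoints: P̄ = 85.06, Q̄ = 2518.0.
ε = (ΔQ/ΔP)(P̄/Q̄) = (1020/-24.88)(85.06/2518.0).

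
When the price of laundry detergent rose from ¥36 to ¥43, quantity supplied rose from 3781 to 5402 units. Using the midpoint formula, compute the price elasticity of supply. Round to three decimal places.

ΔQ = 5402 − 3781 = 1621; ΔP = 43 − 36 = 7.
Midpoints: P̄ = 39.50, Q̄ = 4591.5.
ε_s = (ΔQ/ΔP)(P̄/Q̄) = (1621/7)(39.50/4591.5).

1.992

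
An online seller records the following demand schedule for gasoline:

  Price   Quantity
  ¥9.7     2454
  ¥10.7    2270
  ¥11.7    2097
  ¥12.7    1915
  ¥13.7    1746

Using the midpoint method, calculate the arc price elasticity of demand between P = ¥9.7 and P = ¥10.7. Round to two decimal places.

-0.79

At P = 9.7, Q = 2454; at P = 10.7, Q = 2270.
ΔQ = -184, ΔP = 1.0. Midpoints: P̄ = 10.20, Q̄ = 2362.0.
ε = (ΔQ/ΔP)(P̄/Q̄) = (-184/1.0)(10.20/2362.0).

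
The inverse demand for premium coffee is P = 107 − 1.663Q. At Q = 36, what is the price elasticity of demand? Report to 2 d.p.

-0.79

At Q = 36, P = 107 − 1.663(36) = 47.13.
dP/dQ = −1.663, so dQ/dP = 1/(−1.663) = -0.601.
ε = (dQ/dP)(P/Q) = (-0.601)(47.13/36).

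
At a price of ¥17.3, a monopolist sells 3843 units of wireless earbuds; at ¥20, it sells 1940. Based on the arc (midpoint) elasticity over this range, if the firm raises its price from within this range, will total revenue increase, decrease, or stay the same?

Arc ε = (-1903/2.7)(18.65/2891.5) ≈ -4.546.
|ε| = 4.55 > 1, so demand is elastic. A price rise therefore reduces total revenue.

decrease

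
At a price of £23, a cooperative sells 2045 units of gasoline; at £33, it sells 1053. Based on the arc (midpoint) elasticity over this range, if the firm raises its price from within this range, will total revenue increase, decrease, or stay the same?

decrease

Arc ε = (-992/10)(28.00/1549.0) ≈ -1.793.
|ε| = 1.79 > 1, so demand is elastic. A price rise therefore reduces total revenue.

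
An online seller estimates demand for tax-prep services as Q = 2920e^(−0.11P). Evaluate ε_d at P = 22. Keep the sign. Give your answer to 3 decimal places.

At P = 22, Q = 259.651.
dQ/dP = −0.11·2920e^(−0.11P) = −0.11Q = -28.562.
ε = (dQ/dP)(P/Q) = (-28.562)(22/259.651).
|ε| > 1, so demand is elastic at this price.

-2.420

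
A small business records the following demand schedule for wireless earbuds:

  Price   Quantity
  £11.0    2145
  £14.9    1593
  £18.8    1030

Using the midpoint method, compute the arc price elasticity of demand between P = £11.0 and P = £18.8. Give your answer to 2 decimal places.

-1.34

At P = 11.0, Q = 2145; at P = 18.8, Q = 1030.
ΔQ = -1115, ΔP = 7.8. Midpoints: P̄ = 14.90, Q̄ = 1587.5.
ε = (ΔQ/ΔP)(P̄/Q̄) = (-1115/7.8)(14.90/1587.5).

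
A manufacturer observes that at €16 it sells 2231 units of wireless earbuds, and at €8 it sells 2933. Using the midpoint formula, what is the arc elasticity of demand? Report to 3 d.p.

ΔQ = 2933 − 2231 = 702; ΔP = 8 − 16 = -8.
Midpoints: P̄ = 12.00, Q̄ = 2582.0.
ε = (ΔQ/ΔP)(P̄/Q̄) = (702/-8)(12.00/2582.0).

-0.408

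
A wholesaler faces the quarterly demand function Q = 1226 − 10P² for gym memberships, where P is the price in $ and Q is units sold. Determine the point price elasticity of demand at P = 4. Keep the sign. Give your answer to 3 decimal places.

-0.300

At P = 4, Q = 1066.
dQ/dP = −20P = -80.
ε = (dQ/dP)(P/Q) = (-80)(4/1066).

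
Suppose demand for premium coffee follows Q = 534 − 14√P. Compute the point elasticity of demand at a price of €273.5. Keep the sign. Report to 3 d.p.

At P = 273.5, Q = 302.470.
dQ/dP = −14/(2√P) = -0.423.
ε = (dQ/dP)(P/Q) = (-0.423)(273.5/302.470).

-0.383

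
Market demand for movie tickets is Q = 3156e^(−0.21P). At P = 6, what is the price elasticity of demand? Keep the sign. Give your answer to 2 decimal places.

At P = 6, Q = 895.212.
dQ/dP = −0.21·3156e^(−0.21P) = −0.21Q = -187.995.
ε = (dQ/dP)(P/Q) = (-187.995)(6/895.212).
|ε| > 1, so demand is elastic at this price.

-1.26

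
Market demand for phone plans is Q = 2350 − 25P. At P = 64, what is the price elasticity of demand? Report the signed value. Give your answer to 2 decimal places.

At P = 64, Q = 750.
dQ/dP = −25.
ε = (dQ/dP)(P/Q) = (-25)(64/750).

-2.13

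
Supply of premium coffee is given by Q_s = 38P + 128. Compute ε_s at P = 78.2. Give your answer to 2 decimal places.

At P = 78.2, Q_s = 3099.60.
dQ_s/dP = 38.
ε_s = (dQ_s/dP)(P/Q_s) = (38)(78.2/3099.60).

0.96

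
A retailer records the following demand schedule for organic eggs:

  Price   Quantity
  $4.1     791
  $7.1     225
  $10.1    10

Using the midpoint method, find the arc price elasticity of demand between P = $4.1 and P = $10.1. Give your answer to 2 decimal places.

At P = 4.1, Q = 791; at P = 10.1, Q = 10.
ΔQ = -781, ΔP = 6.0. Midpoints: P̄ = 7.10, Q̄ = 400.5.
ε = (ΔQ/ΔP)(P̄/Q̄) = (-781/6.0)(7.10/400.5).

-2.31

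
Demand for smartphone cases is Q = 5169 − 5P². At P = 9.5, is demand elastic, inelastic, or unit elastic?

Q = 4717.750, dQ/dP = -95.
ε = (dQ/dP)(P/Q) ≈ -0.191.
|ε| = 0.19 < 1.

inelastic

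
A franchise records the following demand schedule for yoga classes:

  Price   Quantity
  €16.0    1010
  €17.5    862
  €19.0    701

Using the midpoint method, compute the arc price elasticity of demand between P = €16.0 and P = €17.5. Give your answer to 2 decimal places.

At P = 16.0, Q = 1010; at P = 17.5, Q = 862.
ΔQ = -148, ΔP = 1.5. Midpoints: P̄ = 16.75, Q̄ = 936.0.
ε = (ΔQ/ΔP)(P̄/Q̄) = (-148/1.5)(16.75/936.0).

-1.77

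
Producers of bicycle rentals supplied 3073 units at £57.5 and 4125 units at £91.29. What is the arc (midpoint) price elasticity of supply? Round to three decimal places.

0.644

ΔQ = 4125 − 3073 = 1052; ΔP = 91.29 − 57.5 = 33.79.
Midpoints: P̄ = 74.40, Q̄ = 3599.0.
ε_s = (ΔQ/ΔP)(P̄/Q̄) = (1052/33.79)(74.40/3599.0).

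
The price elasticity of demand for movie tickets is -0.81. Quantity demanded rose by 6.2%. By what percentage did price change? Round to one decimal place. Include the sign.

-7.7%

%ΔP ≈ %ΔQ / ε = (6.2%)/(-0.81) = -7.65%.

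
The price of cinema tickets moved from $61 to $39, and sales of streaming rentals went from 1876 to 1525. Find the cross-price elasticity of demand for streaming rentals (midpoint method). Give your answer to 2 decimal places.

0.47

ΔQ_x = 1525 − 1876 = -351; ΔP_y = 39 − 61 = -22.
Midpoints: P̄_y = 50.00, Q̄_x = 1700.5.
ε_xy = (ΔQ_x/ΔP_y)(P̄_y/Q̄_x) = (-351/-22)(50.00/1700.5).
ε_xy > 0, so the goods are substitutes.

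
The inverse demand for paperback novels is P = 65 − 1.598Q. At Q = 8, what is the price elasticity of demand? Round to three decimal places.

-4.084

At Q = 8, P = 65 − 1.598(8) = 52.22.
dP/dQ = −1.598, so dQ/dP = 1/(−1.598) = -0.626.
ε = (dQ/dP)(P/Q) = (-0.626)(52.22/8).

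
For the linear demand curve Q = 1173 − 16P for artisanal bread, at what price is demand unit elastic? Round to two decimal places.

36.66

For linear demand Q = a − bP, ε = −bP/(a − bP). |ε| = 1 when bP = a − bP, i.e. P = a/(2b).
P = 1173/(2·16) = 1173/32 = 36.6562.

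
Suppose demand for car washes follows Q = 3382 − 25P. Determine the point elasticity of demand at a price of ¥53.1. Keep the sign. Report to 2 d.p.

-0.65

At P = 53.1, Q = 2054.500.
dQ/dP = −25.
ε = (dQ/dP)(P/Q) = (-25)(53.1/2054.500).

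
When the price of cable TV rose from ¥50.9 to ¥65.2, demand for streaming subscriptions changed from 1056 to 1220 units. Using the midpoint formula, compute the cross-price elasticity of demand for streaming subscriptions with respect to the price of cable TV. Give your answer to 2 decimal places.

0.59

ΔQ_x = 1220 − 1056 = 164; ΔP_y = 65.2 − 50.9 = 14.3.
Midpoints: P̄_y = 58.05, Q̄_x = 1138.0.
ε_xy = (ΔQ_x/ΔP_y)(P̄_y/Q̄_x) = (164/14.3)(58.05/1138.0).
ε_xy > 0, so the goods are substitutes.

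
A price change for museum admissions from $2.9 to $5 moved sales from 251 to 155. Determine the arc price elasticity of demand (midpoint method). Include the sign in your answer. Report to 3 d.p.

-0.890

ΔQ = 155 − 251 = -96; ΔP = 5 − 2.9 = 2.1.
Midpoints: P̄ = 3.95, Q̄ = 203.0.
ε = (ΔQ/ΔP)(P̄/Q̄) = (-96/2.1)(3.95/203.0).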